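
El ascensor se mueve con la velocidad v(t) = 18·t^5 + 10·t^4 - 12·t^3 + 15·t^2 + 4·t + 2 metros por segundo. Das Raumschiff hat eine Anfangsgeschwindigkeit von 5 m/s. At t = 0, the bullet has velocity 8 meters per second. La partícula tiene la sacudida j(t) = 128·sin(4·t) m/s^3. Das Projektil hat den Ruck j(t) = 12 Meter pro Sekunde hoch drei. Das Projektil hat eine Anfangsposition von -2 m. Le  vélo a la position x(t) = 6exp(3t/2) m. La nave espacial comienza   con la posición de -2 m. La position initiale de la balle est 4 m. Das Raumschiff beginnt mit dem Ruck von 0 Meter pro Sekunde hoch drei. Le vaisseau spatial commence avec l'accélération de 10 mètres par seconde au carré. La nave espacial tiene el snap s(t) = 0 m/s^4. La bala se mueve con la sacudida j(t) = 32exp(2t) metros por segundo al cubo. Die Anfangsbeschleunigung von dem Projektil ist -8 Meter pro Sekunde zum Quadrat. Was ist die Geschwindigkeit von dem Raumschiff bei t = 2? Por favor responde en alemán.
Wir müssen das Integral unserer Gleichung für den Snap s(t) = 0 3-mal finden. Das Integral von dem Snap, mit j(0) = 0, ergibt den Ruck: j(t) = 0. Das Integral von dem Ruck ist die Beschleunigung. Mit a(0) = 10 erhalten wir a(t) = 10. Mit ∫a(t)dt und Anwendung von v(0) = 5, finden wir v(t) = 10·t + 5. Wir haben die Geschwindigkeit v(t) = 10·t + 5. Durch Einsetzen von t = 2: v(2) = 25.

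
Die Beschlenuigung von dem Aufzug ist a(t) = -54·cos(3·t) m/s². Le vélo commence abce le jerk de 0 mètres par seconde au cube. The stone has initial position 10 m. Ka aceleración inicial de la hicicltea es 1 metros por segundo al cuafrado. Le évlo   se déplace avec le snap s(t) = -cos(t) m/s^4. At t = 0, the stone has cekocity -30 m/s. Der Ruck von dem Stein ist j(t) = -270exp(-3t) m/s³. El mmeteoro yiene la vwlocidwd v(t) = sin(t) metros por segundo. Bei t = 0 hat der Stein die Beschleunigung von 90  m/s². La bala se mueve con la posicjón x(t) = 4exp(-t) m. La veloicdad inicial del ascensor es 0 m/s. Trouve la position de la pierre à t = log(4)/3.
Pour résoudre ceci, nous devons prendre 3 primitives de notre équation du jerk j(t) = -270·exp(-3·t). La primitive du jerk, avec a(0) = 90, donne l'accélération: a(t) = 90·exp(-3·t). En intégrant l'accélération et en utilisant la condition initiale v(0) = -30, nous obtenons v(t) = -30·exp(-3·t). L'intégrale de la vitesse est la position. En utilisant x(0) = 10, nous obtenons x(t) = 10·exp(-3·t). En utilisant x(t) = 10·exp(-3·t) et en substituant t = log(4)/3, nous trouvons x = 5/2.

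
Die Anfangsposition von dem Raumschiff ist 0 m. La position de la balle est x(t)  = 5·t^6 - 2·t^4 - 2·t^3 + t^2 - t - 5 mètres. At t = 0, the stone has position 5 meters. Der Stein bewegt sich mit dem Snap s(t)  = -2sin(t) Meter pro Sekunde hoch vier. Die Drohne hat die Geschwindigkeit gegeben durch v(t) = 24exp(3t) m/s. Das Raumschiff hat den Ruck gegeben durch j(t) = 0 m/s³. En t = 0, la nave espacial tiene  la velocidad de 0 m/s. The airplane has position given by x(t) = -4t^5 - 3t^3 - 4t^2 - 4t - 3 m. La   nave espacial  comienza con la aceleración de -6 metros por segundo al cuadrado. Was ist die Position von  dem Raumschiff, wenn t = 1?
Ausgehend von dem Ruck j(t) = 0, nehmen wir 3 Stammfunktionen. Durch Integration von dem Ruck und Verwendung der Anfangsbedingung a(0) = -6, erhalten wir a(t) = -6. Das Integral von der Beschleunigung, mit v(0) = 0, ergibt die Geschwindigkeit: v(t) = -6·t. Das Integral von der Geschwindigkeit, mit x(0) = 0, ergibt die Position: x(t) = -3·t^2. Aus der Gleichung für die Position x(t) = -3·t^2, setzen wir t = 1 ein und erhalten x = -3.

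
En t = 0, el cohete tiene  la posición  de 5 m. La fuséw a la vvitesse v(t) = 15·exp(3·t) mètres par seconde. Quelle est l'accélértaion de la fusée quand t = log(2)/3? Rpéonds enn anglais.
To solve this, we need to take 1 derivative of our velocity equation v(t) = 15·exp(3·t). Taking d/dt of v(t), we find a(t) = 45·exp(3·t). From the given acceleration equation a(t) = 45·exp(3·t), we substitute t = log(2)/3 to get a = 90.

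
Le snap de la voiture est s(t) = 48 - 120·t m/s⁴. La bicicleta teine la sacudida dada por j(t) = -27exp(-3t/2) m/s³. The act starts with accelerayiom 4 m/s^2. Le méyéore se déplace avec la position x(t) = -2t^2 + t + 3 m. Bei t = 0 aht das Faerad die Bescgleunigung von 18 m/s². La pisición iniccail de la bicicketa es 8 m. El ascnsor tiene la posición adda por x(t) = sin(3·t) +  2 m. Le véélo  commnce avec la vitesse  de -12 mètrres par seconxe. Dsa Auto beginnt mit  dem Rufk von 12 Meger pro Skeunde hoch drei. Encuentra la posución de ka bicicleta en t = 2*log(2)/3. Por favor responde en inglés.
To solve this, we need to take 3 antiderivatives of our jerk equation j(t) = -27·exp(-3·t/2). The antiderivative of jerk, with a(0) = 18, gives acceleration: a(t) = 18·exp(-3·t/2). The integral of acceleration is velocity. Using v(0) = -12, we get v(t) = -12·exp(-3·t/2). The antiderivative of velocity is position. Using x(0) = 8, we get x(t) = 8·exp(-3·t/2). We have position x(t) = 8·exp(-3·t/2). Substituting t = 2*log(2)/3: x(2*log(2)/3) = 4.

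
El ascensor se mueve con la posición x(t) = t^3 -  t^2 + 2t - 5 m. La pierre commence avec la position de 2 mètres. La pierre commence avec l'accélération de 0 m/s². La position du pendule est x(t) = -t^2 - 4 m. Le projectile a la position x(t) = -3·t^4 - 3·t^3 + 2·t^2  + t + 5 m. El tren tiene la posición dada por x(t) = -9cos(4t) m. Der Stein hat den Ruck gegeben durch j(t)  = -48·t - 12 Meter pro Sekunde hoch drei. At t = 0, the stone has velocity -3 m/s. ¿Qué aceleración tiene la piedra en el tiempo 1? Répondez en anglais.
We must find the antiderivative of our jerk equation j(t) = -48·t - 12 1 time. The antiderivative of jerk is acceleration. Using a(0) = 0, we get a(t) = 12·t·(-2·t - 1). Using a(t) = 12·t·(-2·t - 1) and substituting t = 1, we find a = -36.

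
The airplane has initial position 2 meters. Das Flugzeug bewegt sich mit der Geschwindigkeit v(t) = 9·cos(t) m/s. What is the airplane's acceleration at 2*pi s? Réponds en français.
En partant de la vitesse v(t) = 9·cos(t), nous prenons 1 dérivée. La dérivée de la vitesse donne l'accélération: a(t) = -9·sin(t). De l'équation de l'accélération a(t) = -9·sin(t), nous substituons t = 2*pi pour obtenir a = 0.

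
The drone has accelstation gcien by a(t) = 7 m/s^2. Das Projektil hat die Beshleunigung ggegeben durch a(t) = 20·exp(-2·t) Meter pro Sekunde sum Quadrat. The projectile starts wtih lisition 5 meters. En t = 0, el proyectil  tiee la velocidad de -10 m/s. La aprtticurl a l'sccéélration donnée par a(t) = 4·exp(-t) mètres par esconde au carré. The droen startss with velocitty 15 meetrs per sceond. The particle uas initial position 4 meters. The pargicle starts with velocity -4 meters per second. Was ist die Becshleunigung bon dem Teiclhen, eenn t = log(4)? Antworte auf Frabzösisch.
Nous avons l'accélération a(t) = 4·exp(-t). En substituant t = log(4): a(log(4)) = 1.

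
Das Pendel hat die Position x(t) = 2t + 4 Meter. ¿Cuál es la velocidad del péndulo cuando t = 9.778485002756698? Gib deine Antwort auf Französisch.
Nous devons dériver notre équation de la position x(t) = 2·t + 4 1 fois. La dérivée de la position donne la vitesse: v(t) = 2. En utilisant v(t) = 2 et en substituant t = 9.778485002756698, nous trouvons v = 2.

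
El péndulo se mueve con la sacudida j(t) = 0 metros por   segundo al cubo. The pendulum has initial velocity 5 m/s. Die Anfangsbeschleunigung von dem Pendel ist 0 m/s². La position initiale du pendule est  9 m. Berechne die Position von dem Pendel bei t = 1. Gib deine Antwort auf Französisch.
Nous devons intégrer notre équation du jerk j(t) = 0 3 fois. La primitive du jerk est l'accélération. En utilisant a(0) = 0, nous obtenons a(t) = 0. En prenant ∫a(t)dt et en appliquant v(0) = 5, nous trouvons v(t) = 5. En intégrant la vitesse et en utilisant la condition initiale x(0) = 9, nous obtenons x(t) = 5·t + 9. De l'équation de la position x(t) = 5·t + 9, nous substituons t = 1 pour obtenir x = 14.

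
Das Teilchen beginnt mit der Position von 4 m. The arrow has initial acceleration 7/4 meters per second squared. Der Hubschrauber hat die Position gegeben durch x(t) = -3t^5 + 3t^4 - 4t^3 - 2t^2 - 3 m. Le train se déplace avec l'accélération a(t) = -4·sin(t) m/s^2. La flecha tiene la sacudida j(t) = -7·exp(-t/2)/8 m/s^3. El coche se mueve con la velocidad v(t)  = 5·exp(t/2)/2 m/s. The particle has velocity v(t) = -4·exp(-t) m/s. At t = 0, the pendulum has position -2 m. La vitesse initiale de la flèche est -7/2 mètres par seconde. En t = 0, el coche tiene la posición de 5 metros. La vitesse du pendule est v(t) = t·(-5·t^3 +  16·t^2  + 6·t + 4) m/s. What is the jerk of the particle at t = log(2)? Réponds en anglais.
We must differentiate our velocity equation v(t) = -4·exp(-t) 2 times. Taking d/dt of v(t), we find a(t) = 4·exp(-t). The derivative of acceleration gives jerk: j(t) = -4·exp(-t). We have jerk j(t) = -4·exp(-t). Substituting t = log(2): j(log(2)) = -2.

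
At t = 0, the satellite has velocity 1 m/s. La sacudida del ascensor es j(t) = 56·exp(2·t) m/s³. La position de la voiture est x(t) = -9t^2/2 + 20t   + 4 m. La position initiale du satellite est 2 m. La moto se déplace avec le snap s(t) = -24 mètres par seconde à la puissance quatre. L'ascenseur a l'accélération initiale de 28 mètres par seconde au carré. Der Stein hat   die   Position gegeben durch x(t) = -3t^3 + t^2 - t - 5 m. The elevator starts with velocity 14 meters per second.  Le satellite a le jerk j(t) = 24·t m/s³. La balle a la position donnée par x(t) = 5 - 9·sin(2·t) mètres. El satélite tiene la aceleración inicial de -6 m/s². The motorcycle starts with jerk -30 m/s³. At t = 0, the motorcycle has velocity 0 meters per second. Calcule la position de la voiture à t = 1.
Nous avons la position x(t) = -9·t^2/2 + 20·t + 4. En substituant t = 1: x(1) = 39/2.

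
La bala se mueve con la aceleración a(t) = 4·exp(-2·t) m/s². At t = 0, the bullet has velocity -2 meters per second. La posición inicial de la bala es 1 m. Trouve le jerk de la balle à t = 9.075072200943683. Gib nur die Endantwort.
Le jerk à t = 9.075072200943683 est j = -1.04853378257564E-7.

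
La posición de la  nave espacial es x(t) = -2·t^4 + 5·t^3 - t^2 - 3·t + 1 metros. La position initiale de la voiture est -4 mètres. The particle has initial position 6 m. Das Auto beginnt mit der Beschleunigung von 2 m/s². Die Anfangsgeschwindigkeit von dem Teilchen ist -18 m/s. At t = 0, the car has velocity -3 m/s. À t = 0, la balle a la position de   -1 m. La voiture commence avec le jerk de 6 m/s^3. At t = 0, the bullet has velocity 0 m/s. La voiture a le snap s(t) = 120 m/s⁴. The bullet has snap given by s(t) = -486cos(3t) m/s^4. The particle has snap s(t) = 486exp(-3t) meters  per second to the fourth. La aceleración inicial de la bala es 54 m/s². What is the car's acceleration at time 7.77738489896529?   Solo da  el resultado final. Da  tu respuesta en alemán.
a(7.77738489896529) = 3677.92726139299.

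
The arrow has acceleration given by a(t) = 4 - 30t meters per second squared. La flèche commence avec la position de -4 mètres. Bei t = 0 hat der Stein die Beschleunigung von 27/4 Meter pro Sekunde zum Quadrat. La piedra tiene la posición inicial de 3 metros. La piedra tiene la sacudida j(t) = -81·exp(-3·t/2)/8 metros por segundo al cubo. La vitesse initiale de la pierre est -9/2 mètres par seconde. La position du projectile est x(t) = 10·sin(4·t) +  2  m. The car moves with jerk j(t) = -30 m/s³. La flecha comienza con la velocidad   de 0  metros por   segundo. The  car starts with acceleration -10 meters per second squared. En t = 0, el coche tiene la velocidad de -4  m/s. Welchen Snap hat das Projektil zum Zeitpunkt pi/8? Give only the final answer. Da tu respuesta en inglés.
s(pi/8) = 2560.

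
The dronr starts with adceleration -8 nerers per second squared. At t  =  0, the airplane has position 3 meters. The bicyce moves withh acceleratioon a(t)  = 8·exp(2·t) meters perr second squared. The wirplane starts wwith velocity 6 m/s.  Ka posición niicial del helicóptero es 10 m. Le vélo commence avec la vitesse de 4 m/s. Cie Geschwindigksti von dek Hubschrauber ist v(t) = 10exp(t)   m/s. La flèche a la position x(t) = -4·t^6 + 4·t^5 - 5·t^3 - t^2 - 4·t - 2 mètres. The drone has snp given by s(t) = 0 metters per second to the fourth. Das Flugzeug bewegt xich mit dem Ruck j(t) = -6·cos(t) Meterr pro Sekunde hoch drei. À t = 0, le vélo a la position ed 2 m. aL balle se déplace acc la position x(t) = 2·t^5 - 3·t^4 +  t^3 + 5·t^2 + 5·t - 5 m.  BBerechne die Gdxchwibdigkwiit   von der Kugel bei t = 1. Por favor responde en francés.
Pour résoudre ceci, nous devons prendre 1 dérivée de notre équation de la position x(t) = 2·t^5 - 3·t^4 + t^3 + 5·t^2 + 5·t - 5. La dérivée de la position donne la vitesse: v(t) = 10·t^4 - 12·t^3 + 3·t^2 + 10·t + 5. Nous avons la vitesse v(t) = 10·t^4 - 12·t^3 + 3·t^2 + 10·t + 5. En substituant t = 1: v(1) = 16.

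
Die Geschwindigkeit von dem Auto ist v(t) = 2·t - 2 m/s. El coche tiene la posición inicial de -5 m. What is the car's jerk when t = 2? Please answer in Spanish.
Debemos derivar nuestra ecuación de la velocidad v(t) = 2·t - 2 2 veces. Derivando la velocidad, obtenemos la aceleración: a(t) = 2. Derivando la aceleración, obtenemos la sacudida: j(t) = 0. De la ecuación de la sacudida j(t) = 0, sustituimos t = 2 para obtener j = 0.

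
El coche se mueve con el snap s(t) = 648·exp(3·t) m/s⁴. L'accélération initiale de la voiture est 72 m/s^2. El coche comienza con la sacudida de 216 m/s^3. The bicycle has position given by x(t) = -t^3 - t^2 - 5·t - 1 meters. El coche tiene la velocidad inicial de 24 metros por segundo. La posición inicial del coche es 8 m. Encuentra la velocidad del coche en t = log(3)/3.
Debemos encontrar la integral de nuestra ecuación del snap s(t) = 648·exp(3·t) 3 veces. La antiderivada del snap, con j(0) = 216, da la sacudida: j(t) = 216·exp(3·t). La antiderivada de la sacudida, con a(0) = 72, da la aceleración: a(t) = 72·exp(3·t). Integrando la aceleración y usando la condición inicial v(0) = 24, obtenemos v(t) = 24·exp(3·t). Usando v(t) = 24·exp(3·t) y sustituyendo t = log(3)/3, encontramos v = 72.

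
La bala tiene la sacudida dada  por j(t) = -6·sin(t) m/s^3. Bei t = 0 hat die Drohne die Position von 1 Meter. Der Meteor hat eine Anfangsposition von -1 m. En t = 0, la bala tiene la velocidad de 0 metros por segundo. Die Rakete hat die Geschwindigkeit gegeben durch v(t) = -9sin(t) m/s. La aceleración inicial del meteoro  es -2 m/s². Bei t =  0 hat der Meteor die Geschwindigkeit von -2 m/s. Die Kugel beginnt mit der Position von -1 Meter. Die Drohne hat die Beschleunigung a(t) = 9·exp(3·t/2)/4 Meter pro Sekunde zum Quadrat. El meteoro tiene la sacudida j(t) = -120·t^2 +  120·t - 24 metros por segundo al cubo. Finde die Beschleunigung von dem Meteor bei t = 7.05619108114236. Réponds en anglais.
We must find the antiderivative of our jerk equation j(t) = -120·t^2 + 120·t - 24 1 time. Finding the integral of j(t) and using a(0) = -2: a(t) = -40·t^3 + 60·t^2 - 24·t - 2. Using a(t) = -40·t^3 + 60·t^2 - 24·t - 2 and substituting t = 7.05619108114236, we find a = -11237.0215330262.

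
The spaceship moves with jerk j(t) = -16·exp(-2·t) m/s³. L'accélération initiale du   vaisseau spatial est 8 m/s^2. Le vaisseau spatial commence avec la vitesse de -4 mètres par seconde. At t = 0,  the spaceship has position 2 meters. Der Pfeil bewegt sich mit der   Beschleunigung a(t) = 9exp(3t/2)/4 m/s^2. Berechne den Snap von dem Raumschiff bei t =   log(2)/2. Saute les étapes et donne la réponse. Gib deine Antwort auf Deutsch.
Der Snap bei t = log(2)/2 ist s = 16.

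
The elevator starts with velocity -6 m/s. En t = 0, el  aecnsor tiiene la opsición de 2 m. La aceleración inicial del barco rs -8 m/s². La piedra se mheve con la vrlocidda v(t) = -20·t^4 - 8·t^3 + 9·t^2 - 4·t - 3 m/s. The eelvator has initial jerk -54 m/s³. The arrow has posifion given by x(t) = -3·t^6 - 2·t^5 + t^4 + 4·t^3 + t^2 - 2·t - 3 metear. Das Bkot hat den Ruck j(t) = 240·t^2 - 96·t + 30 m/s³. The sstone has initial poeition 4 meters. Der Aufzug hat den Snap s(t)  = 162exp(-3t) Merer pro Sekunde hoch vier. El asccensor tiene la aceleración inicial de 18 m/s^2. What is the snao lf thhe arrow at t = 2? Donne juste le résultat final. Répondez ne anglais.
At t = 2, s = -4776.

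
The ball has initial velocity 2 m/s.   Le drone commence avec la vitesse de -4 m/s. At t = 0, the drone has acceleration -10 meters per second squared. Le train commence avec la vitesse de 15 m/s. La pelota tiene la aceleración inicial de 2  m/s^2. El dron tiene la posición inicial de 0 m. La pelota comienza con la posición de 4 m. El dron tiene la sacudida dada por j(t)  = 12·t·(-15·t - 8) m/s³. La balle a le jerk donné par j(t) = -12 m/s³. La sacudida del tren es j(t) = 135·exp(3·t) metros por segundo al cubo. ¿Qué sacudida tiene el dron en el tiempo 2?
Tenemos la sacudida j(t) = 12·t·(-15·t - 8). Sustituyendo t = 2: j(2) = -912.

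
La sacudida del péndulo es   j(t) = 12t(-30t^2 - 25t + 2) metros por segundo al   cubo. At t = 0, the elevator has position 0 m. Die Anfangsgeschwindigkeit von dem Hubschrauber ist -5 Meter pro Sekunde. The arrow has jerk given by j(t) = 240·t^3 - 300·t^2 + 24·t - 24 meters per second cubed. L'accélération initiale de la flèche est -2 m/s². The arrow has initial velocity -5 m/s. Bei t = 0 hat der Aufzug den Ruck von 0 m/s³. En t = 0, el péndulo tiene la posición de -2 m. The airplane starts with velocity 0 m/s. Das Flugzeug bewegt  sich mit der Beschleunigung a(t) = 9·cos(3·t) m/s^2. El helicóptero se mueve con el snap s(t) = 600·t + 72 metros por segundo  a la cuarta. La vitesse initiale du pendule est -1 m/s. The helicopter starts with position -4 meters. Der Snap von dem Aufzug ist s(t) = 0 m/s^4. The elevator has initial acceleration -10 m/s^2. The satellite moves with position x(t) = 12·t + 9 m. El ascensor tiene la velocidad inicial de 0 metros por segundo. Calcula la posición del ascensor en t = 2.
Debemos encontrar la antiderivada de nuestra ecuación del snap s(t) = 0 4 veces. Tomando ∫s(t)dt y aplicando j(0) = 0, encontramos j(t) = 0. La integral de la sacudida es la aceleración. Usando a(0) = -10, obtenemos a(t) = -10. Integrando la aceleración y usando la condición inicial v(0) = 0, obtenemos v(t) = -10·t. Tomando ∫v(t)dt y aplicando x(0) = 0, encontramos x(t) = -5·t^2. Tenemos la posición x(t) = -5·t^2. Sustituyendo t = 2: x(2) = -20.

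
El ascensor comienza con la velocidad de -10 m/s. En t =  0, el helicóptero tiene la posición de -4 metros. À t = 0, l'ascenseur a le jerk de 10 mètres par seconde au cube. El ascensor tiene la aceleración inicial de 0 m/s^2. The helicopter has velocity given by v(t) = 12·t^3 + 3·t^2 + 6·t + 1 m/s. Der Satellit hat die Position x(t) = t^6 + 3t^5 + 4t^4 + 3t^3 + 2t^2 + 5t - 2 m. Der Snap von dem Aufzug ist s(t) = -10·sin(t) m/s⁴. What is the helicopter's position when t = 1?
To solve this, we need to take 1 integral of our velocity equation v(t) = 12·t^3 + 3·t^2 + 6·t + 1. Finding the integral of v(t) and using x(0) = -4: x(t) = 3·t^4 + t^3 + 3·t^2 + t - 4. Using x(t) = 3·t^4 + t^3 + 3·t^2 + t - 4 and substituting t = 1, we find x = 4.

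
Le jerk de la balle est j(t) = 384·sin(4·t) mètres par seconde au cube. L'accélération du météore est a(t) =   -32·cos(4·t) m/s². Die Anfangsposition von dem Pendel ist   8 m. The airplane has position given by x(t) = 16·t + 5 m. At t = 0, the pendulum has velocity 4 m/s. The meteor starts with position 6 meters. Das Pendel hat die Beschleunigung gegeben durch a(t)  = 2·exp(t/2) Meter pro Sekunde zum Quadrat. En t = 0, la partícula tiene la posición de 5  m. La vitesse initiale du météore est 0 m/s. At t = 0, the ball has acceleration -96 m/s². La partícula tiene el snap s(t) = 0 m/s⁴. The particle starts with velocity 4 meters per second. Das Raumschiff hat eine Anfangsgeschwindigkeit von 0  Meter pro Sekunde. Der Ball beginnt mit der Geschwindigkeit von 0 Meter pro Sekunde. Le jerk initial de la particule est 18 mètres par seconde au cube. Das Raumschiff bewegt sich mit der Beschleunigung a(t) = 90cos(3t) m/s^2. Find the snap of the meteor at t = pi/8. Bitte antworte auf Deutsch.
Um dies zu lösen, müssen wir 2 Ableitungen unserer Gleichung für die Beschleunigung a(t) = -32·cos(4·t) nehmen. Durch Ableiten von der Beschleunigung erhalten wir den Ruck: j(t) = 128·sin(4·t). Die Ableitung von dem Ruck ergibt den Snap: s(t) = 512·cos(4·t). Aus der Gleichung für den Snap s(t) = 512·cos(4·t), setzen wir t = pi/8 ein und erhalten s = 0.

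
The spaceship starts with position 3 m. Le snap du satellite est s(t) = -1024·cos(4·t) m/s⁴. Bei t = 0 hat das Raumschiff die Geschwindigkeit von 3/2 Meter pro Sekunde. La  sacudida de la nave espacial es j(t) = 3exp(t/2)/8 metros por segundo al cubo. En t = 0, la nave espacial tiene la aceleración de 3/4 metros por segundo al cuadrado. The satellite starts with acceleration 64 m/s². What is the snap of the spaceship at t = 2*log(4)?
Starting from jerk j(t) = 3·exp(t/2)/8, we take 1 derivative. Differentiating jerk, we get snap: s(t) = 3·exp(t/2)/16. We have snap s(t) = 3·exp(t/2)/16. Substituting t = 2*log(4): s(2*log(4)) = 3/4.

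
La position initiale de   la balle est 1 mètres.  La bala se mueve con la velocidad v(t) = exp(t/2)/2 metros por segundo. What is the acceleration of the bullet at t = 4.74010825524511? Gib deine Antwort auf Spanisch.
Partiendo de la velocidad v(t) = exp(t/2)/2, tomamos 1 derivada. Derivando la velocidad, obtenemos la aceleración: a(t) = exp(t/2)/4. Tenemos la aceleración a(t) = exp(t/2)/4. Sustituyendo t = 4.74010825524511: a(4.74010825524511) = 2.67449283104845.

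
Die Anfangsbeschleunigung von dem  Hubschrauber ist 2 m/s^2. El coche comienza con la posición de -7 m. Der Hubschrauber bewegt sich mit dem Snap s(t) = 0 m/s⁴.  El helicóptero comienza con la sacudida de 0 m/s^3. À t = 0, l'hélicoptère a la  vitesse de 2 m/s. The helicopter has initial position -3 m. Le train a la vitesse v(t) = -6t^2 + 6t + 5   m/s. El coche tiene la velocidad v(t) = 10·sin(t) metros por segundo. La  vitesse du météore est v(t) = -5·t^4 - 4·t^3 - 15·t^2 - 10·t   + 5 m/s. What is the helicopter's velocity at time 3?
Starting from snap s(t) = 0, we take 3 integrals. Taking ∫s(t)dt and applying j(0) = 0, we find j(t) = 0. The integral of jerk, with a(0) = 2, gives acceleration: a(t) = 2. Integrating acceleration and using the initial condition v(0) = 2, we get v(t) = 2·t + 2. Using v(t) = 2·t + 2 and substituting t = 3, we find v = 8.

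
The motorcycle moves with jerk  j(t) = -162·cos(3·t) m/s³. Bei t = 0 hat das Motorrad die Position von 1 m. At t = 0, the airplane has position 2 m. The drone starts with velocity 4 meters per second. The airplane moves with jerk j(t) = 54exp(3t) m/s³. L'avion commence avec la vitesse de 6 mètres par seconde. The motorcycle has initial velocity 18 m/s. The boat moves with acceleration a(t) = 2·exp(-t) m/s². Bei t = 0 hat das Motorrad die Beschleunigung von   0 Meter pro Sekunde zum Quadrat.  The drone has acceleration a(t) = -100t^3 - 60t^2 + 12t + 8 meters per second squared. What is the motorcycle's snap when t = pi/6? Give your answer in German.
Ausgehend von dem Ruck j(t) = -162·cos(3·t), nehmen wir 1 Ableitung. Mit d/dt von j(t) finden wir s(t) = 486·sin(3·t). Mit s(t) = 486·sin(3·t) und Einsetzen von t = pi/6, finden wir s = 486.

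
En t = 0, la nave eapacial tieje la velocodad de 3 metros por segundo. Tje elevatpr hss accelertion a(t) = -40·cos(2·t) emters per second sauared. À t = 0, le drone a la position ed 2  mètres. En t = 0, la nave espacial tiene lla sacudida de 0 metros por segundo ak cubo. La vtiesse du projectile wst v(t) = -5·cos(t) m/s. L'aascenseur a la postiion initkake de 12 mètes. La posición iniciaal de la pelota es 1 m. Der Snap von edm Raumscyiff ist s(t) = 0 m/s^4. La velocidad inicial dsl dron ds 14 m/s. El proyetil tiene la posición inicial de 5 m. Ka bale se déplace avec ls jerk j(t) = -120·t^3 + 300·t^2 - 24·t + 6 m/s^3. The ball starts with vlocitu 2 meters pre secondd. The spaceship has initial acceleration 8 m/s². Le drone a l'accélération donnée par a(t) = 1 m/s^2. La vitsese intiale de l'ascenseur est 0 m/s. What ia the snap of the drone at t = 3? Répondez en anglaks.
We must differentiate our acceleration equation a(t) = 1 2 times. The derivative of acceleration gives jerk: j(t) = 0. Differentiating jerk, we get snap: s(t) = 0. From the given snap equation s(t) = 0, we substitute t = 3 to get s = 0.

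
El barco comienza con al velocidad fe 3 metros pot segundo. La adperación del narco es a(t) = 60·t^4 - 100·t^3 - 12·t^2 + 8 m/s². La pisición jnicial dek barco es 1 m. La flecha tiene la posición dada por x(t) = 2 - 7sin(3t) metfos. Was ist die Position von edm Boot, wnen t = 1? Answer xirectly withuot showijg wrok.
Bei t = 1, x = 4.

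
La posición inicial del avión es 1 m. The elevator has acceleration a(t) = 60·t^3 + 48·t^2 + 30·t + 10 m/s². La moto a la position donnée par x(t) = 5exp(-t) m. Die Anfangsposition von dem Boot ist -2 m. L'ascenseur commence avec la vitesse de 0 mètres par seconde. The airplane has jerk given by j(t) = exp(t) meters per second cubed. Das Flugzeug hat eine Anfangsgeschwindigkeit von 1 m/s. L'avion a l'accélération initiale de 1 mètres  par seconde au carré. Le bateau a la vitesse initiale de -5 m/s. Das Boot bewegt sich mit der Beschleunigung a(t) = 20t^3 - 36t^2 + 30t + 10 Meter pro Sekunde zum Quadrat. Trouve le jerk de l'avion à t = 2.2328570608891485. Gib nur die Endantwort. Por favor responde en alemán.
Bei t = 2.2328570608891485, j = 9.32647435576652.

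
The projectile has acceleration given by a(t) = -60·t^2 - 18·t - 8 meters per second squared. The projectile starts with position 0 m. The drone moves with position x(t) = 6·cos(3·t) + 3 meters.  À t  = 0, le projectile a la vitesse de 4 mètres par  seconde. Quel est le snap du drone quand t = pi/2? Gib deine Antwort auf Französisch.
En partant de la position x(t) = 6·cos(3·t) + 3, nous prenons 4 dérivées. La dérivée de la position donne la vitesse: v(t) = -18·sin(3·t). En dérivant la vitesse, nous obtenons l'accélération: a(t) = -54·cos(3·t). En prenant d/dt de a(t), nous trouvons j(t) = 162·sin(3·t). En dérivant le jerk, nous obtenons le snap: s(t) = 486·cos(3·t). De l'équation du snap s(t) = 486·cos(3·t), nous substituons t = pi/2 pour obtenir s = 0.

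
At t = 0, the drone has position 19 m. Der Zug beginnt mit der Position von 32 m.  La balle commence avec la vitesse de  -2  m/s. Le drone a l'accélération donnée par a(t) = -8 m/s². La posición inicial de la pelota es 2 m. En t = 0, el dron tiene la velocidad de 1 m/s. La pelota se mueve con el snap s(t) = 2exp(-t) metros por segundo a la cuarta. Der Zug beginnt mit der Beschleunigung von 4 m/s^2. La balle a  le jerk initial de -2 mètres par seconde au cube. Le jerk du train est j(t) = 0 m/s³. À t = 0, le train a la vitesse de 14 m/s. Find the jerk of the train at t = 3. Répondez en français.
De l'équation du jerk j(t) = 0, nous substituons t = 3 pour obtenir j = 0.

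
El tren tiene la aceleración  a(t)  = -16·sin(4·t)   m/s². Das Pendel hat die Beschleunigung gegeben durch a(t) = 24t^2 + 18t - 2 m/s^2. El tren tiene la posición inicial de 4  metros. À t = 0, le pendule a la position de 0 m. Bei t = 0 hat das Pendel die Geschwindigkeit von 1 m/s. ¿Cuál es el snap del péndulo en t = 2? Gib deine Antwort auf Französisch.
En partant de l'accélération a(t) = 24·t^2 + 18·t - 2, nous prenons 2 dérivées. En prenant d/dt de a(t), nous trouvons j(t) = 48·t + 18. En dérivant le jerk, nous obtenons le snap: s(t) = 48. De l'équation du snap s(t) = 48, nous substituons t = 2 pour obtenir s = 48.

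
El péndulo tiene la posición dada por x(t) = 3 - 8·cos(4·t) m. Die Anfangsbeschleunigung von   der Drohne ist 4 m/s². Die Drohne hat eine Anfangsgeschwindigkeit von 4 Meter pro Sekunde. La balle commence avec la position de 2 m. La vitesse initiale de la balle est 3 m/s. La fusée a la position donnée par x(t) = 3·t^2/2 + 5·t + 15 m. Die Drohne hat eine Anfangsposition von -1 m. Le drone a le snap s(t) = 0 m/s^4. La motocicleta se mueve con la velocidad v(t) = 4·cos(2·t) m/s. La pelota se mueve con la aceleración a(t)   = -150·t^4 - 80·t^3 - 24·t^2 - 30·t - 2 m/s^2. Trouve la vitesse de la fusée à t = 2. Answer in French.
Pour résoudre ceci, nous devons prendre 1 dérivée de notre équation de la position x(t) = 3·t^2/2 + 5·t + 15. La dérivée de la position donne la vitesse: v(t) = 3·t + 5. De l'équation de la vitesse v(t) = 3·t + 5, nous substituons t = 2 pour obtenir v = 11.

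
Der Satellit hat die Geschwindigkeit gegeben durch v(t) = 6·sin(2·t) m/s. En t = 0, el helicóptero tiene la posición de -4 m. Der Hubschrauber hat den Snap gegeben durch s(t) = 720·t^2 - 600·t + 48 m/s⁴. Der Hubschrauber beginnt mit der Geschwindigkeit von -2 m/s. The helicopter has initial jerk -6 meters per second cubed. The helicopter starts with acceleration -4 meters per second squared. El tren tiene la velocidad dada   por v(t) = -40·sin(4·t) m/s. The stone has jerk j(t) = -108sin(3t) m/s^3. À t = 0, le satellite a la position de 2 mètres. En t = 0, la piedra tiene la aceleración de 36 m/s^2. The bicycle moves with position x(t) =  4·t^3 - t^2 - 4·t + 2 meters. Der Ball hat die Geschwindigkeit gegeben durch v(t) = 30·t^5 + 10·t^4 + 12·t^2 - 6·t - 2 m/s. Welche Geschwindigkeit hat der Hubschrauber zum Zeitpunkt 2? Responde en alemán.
Ausgehend von dem Snap s(t) = 720·t^2 - 600·t + 48, nehmen wir 3 Stammfunktionen. Die Stammfunktion von dem Snap ist der Ruck. Mit j(0) = -6 erhalten wir j(t) = 240·t^3 - 300·t^2 + 48·t - 6. Die Stammfunktion von dem Ruck, mit a(0) = -4, ergibt die Beschleunigung: a(t) = 60·t^4 - 100·t^3 + 24·t^2 - 6·t - 4. Mit ∫a(t)dt und Anwendung von v(0) = -2, finden wir v(t) = 12·t^5 - 25·t^4 + 8·t^3 - 3·t^2 - 4·t - 2. Wir haben die Geschwindigkeit v(t) = 12·t^5 - 25·t^4 + 8·t^3 - 3·t^2 - 4·t - 2. Durch Einsetzen von t = 2: v(2) = 26.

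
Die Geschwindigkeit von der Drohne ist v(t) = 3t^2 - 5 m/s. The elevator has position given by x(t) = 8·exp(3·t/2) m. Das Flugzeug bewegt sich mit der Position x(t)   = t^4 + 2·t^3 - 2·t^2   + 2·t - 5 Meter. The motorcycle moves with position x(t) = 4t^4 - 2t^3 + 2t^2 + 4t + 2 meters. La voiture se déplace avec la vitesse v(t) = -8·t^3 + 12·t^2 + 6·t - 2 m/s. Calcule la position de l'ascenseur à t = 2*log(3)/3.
De l'équation de la position x(t) = 8·exp(3·t/2), nous substituons t = 2*log(3)/3 pour obtenir x = 24.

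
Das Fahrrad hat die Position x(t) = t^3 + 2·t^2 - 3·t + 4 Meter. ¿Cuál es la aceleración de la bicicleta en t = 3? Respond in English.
To solve this, we need to take 2 derivatives of our position equation x(t) = t^3 + 2·t^2 - 3·t + 4. The derivative of position gives velocity: v(t) = 3·t^2 + 4·t - 3. Taking d/dt of v(t), we find a(t) = 6·t + 4. From the given acceleration equation a(t) = 6·t + 4, we substitute t = 3 to get a = 22.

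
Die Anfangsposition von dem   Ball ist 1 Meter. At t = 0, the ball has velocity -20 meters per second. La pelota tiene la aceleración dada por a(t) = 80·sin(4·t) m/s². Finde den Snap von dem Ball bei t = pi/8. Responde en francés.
Pour résoudre ceci, nous devons prendre 2 dérivées de notre équation de l'accélération a(t) = 80·sin(4·t). La dérivée de l'accélération donne le jerk: j(t) = 320·cos(4·t). En prenant d/dt de j(t), nous trouvons s(t) = -1280·sin(4·t). Nous avons le snap s(t) = -1280·sin(4·t). En substituant t = pi/8: s(pi/8) = -1280.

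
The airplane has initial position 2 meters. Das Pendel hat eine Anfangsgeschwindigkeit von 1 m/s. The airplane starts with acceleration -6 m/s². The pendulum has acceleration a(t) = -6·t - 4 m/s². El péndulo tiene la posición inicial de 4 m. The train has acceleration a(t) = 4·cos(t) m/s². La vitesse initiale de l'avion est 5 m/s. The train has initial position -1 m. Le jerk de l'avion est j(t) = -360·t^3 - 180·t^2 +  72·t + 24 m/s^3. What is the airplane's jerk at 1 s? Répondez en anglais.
We have jerk j(t) = -360·t^3 - 180·t^2 + 72·t + 24. Substituting t = 1: j(1) = -444.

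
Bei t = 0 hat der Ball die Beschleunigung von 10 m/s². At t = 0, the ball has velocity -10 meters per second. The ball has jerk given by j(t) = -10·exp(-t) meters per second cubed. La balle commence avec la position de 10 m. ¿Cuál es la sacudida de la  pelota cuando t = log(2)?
De la ecuación de la sacudida j(t) = -10·exp(-t), sustituimos t = log(2) para obtener j = -5.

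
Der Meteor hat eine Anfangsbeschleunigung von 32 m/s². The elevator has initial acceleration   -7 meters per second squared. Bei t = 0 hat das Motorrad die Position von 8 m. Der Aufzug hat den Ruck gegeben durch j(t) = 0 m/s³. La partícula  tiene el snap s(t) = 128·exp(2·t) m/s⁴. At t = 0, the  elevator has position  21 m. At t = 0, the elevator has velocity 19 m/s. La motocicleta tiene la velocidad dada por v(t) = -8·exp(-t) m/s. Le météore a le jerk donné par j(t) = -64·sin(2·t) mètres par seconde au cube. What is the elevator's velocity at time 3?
We must find the integral of our jerk equation j(t) = 0 2 times. The antiderivative of jerk is acceleration. Using a(0) = -7, we get a(t) = -7. The integral of acceleration, with v(0) = 19, gives velocity: v(t) = 19 - 7·t. Using v(t) = 19 - 7·t and substituting t = 3, we find v = -2.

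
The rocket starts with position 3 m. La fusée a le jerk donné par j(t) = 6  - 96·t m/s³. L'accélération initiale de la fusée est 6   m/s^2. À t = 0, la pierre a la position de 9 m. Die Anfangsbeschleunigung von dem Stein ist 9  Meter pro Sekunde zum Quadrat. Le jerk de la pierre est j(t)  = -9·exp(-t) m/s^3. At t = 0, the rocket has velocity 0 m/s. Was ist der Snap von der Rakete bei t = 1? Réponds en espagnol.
Partiendo de la sacudida j(t) = 6 - 96·t, tomamos 1 derivada. Tomando d/dt de j(t), encontramos s(t) = -96. De la ecuación del snap s(t) = -96, sustituimos t = 1 para obtener s = -96.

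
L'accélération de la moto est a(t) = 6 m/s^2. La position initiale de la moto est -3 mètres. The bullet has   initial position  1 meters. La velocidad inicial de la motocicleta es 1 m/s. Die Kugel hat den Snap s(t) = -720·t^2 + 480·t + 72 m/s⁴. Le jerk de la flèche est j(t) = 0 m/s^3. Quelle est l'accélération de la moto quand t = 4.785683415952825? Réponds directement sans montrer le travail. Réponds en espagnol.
En t = 4.785683415952825, a = 6.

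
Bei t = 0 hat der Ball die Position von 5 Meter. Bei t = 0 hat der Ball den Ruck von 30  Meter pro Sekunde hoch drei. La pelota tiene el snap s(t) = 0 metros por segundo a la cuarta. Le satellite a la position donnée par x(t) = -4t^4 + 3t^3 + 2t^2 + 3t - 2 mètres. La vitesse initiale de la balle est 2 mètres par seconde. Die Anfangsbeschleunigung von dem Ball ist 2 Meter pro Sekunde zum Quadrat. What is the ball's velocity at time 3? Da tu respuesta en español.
Necesitamos integrar nuestra ecuación del snap s(t) = 0 3 veces. Tomando ∫s(t)dt y aplicando j(0) = 30, encontramos j(t) = 30. Integrando la sacudida y usando la condición inicial a(0) = 2, obtenemos a(t) = 30·t + 2. Tomando ∫a(t)dt y aplicando v(0) = 2, encontramos v(t) = 15·t^2 + 2·t + 2. De la ecuación de la velocidad v(t) = 15·t^2 + 2·t + 2, sustituimos t = 3 para obtener v = 143.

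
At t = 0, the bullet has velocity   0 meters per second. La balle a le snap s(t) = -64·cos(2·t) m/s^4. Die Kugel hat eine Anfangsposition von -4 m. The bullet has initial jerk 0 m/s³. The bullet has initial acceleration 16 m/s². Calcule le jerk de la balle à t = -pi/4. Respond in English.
We need to integrate our snap equation s(t) = -64·cos(2·t) 1 time. Taking ∫s(t)dt and applying j(0) = 0, we find j(t) = -32·sin(2·t). We have jerk j(t) = -32·sin(2·t). Substituting t = -pi/4: j(-pi/4) = 32.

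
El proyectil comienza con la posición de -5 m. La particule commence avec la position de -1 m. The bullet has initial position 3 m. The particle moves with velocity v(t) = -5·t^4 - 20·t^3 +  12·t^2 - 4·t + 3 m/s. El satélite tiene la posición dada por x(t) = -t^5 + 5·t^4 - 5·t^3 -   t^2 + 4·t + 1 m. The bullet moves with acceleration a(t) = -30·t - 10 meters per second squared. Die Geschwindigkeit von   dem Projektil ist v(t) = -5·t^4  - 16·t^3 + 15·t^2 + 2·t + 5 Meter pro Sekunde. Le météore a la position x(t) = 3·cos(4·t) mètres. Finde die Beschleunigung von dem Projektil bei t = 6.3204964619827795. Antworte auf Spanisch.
Partiendo de la velocidad v(t) = -5·t^4 - 16·t^3 + 15·t^2 + 2·t + 5, tomamos 1 derivada. Tomando d/dt de v(t), encontramos a(t) = -20·t^3 - 48·t^2 + 30·t + 2. Usando a(t) = -20·t^3 - 48·t^2 + 30·t + 2 y sustituyendo t = 6.3204964619827795, encontramos a = -6775.83077783712.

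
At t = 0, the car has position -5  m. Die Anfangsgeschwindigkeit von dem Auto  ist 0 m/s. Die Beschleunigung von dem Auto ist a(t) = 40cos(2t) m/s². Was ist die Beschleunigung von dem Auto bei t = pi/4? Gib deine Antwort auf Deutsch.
Aus der Gleichung für die Beschleunigung a(t) = 40·cos(2·t), setzen wir t = pi/4 ein und erhalten a = 0.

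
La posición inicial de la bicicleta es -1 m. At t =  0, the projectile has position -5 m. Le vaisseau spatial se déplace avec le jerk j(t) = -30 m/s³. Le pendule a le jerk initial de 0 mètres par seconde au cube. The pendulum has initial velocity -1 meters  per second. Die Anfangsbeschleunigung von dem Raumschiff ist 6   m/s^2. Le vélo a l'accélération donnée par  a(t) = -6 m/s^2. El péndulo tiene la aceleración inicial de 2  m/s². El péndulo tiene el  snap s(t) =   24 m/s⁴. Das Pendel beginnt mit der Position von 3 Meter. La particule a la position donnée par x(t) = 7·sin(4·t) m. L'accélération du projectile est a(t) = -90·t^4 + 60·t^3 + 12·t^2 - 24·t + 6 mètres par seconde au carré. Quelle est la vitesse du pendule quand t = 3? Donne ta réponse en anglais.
To solve this, we need to take 3 integrals of our snap equation s(t) = 24. The integral of snap is jerk. Using j(0) = 0, we get j(t) = 24·t. Taking ∫j(t)dt and applying a(0) = 2, we find a(t) = 12·t^2 + 2. The antiderivative of acceleration is velocity. Using v(0) = -1, we get v(t) = 4·t^3 + 2·t - 1. Using v(t) = 4·t^3 + 2·t - 1 and substituting t = 3, we find v = 113.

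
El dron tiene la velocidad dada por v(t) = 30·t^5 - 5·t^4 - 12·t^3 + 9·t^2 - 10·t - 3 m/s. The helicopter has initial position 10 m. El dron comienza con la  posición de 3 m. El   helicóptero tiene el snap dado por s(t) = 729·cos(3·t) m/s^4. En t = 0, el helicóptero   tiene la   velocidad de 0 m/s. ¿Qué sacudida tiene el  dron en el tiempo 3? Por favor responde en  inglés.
Starting from velocity v(t) = 30·t^5 - 5·t^4 - 12·t^3 + 9·t^2 - 10·t - 3, we take 2 derivatives. Taking d/dt of v(t), we find a(t) = 150·t^4 - 20·t^3 - 36·t^2 + 18·t - 10. The derivative of acceleration gives jerk: j(t) = 600·t^3 - 60·t^2 - 72·t + 18. Using j(t) = 600·t^3 - 60·t^2 - 72·t + 18 and substituting t = 3, we find j = 15462.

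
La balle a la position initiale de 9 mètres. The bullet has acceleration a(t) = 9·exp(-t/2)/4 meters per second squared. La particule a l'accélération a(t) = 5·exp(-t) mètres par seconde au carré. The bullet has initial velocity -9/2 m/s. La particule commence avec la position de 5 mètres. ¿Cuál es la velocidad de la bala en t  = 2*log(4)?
Para resolver esto, necesitamos tomar 1 antiderivada de nuestra ecuación de la aceleración a(t) = 9·exp(-t/2)/4. La antiderivada de la aceleración es la velocidad. Usando v(0) = -9/2, obtenemos v(t) = -9·exp(-t/2)/2. Tenemos la velocidad v(t) = -9·exp(-t/2)/2. Sustituyendo t = 2*log(4): v(2*log(4)) = -9/8.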